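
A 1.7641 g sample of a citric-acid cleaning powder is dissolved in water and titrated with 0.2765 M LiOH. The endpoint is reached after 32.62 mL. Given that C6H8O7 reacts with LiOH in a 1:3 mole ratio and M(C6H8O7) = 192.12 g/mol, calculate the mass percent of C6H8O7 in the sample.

32.7%

n(LiOH) = 0.2765 x 0.03262 = 0.009019 mol.
n(C6H8O7) = 0.009019 / 3 = 0.003006 mol.
mass of C6H8O7 = 0.003006 x 192.12 = 0.5776 g.
% purity = 0.5776 / 1.7641 x 100 = 32.7%.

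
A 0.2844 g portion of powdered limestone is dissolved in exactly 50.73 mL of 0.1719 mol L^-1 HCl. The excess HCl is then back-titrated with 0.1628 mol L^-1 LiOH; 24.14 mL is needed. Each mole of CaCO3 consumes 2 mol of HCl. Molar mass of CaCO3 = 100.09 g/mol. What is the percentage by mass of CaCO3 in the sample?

84.3%

Total n(HCl) added = 0.1719 x 0.05073 = 0.008720 mol.
n(LiOH) used = 0.1628 x 0.02414 = 0.003930 mol, which equals the excess n(HCl).
So n(HCl) consumed by the sample = 0.008720 - 0.003930 = 0.004790 mol.
n(CaCO3) = 0.004790 / 2 = 0.002395 mol.
mass CaCO3 = 0.002395 x 100.09 = 0.2397 g, so %CaCO3 = 0.2397/0.2844 x 100 = 84.3%.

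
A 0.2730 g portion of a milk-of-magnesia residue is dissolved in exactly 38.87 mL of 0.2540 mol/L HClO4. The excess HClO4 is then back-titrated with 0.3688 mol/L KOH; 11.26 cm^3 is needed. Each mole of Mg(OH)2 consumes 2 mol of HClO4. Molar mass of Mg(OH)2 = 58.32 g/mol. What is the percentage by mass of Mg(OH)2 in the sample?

Total n(HClO4) added = 0.2540 x 0.03887 = 0.009873 mol.
n(KOH) used = 0.3688 x 0.01126 = 0.004153 mol, which equals the excess n(HClO4).
So n(HClO4) consumed by the sample = 0.009873 - 0.004153 = 0.005720 mol.
n(Mg(OH)2) = 0.005720 / 2 = 0.002860 mol.
mass Mg(OH)2 = 0.002860 x 58.32 = 0.1668 g, so %Mg(OH)2 = 0.1668/0.2730 x 100 = 61.1%.

61.1%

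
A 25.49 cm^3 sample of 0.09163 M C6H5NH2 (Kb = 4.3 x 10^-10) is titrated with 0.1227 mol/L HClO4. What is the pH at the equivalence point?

n(C6H5NH2) = 0.09163 x 0.02549 = 0.002336 mol; V(HClO4) at equivalence = 0.002336/0.1227 = 0.01904 L.
At equivalence the base is fully converted to C6H5NH3+; total volume = 0.04453 L, so [C6H5NH3+] = 0.002336/0.04453 = 0.05246 M.
Ka(C6H5NH3+) = Kw/Kb = 1.0e-14 / 4.3 x 10^-10 = 2.33e-5.
[H^+] = sqrt(Ka x [C6H5NH3+]) = sqrt(2.33e-5 x 0.05246) = 0.00110 M.
pH = -log(0.00110) = 2.96.

2.96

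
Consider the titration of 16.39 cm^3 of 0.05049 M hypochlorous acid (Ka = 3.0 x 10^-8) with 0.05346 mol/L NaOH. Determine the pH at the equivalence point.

9.97

n(HClO) = 0.05049 x 0.01639 = 0.0008275 mol; V(NaOH) at equivalence = 0.0008275/0.05346 = 0.01548 L.
At equivalence all the acid is converted to ClO-; total volume = 0.01639 + 0.01548 = 0.03187 L, so [ClO-] = 0.0008275/0.03187 = 0.02597 M.
Kb = Kw/Ka = 1.0e-14 / 3.0 x 10^-8 = 3.33e-7.
[OH^-] = sqrt(Kb x [ClO-]) = sqrt(3.33e-7 x 0.02597) = 9.30e-5 M.
pOH = 4.03, so pH = 14.00 - 4.03 = 9.97.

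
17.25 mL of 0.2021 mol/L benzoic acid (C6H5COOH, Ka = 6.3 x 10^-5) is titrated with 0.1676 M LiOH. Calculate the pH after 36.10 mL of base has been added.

12.68

n(acid) = 0.2021 x 0.01725 = 0.003486 mol; n(LiOH) added = 0.1676 x 0.03610 = 0.006050 mol.
Base is in excess by 0.006050 - 0.003486 = 0.002564 mol in a total volume of 0.05335 L.
[OH^-] = 0.002564/0.05335 = 0.04806 M, so pOH = 1.32 and pH = 14.00 - 1.32 = 12.68.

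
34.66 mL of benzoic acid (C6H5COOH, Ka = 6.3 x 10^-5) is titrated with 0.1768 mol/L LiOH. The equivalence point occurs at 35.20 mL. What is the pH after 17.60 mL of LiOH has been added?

17.60 mL is exactly half the equivalence volume (35.20/2), i.e. the half-equivalence point.
There, n(HA) = n(A^-), so pH = pKa = -log(6.3 x 10^-5) = 4.20.

4.20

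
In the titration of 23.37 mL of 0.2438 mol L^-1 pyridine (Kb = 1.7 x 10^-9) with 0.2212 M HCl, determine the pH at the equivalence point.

n(C5H5N) = 0.2438 x 0.02337 = 0.005698 mol; V(HCl) at equivalence = 0.005698/0.2212 = 0.02576 L.
At equivalence the base is fully converted to C5H5NH+; total volume = 0.04913 L, so [C5H5NH+] = 0.005698/0.04913 = 0.1160 M.
Ka(C5H5NH+) = Kw/Kb = 1.0e-14 / 1.7 x 10^-9 = 5.88e-6.
[H^+] = sqrt(Ka x [C5H5NH+]) = sqrt(5.88e-6 x 0.1160) = 0.000826 M.
pH = -log(0.000826) = 3.08.

3.08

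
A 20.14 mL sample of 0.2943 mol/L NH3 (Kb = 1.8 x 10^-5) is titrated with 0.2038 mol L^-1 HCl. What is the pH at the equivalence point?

n(NH3) = 0.2943 x 0.02014 = 0.005927 mol; V(HCl) at equivalence = 0.005927/0.2038 = 0.02908 L.
At equivalence the base is fully converted to NH4+; total volume = 0.04922 L, so [NH4+] = 0.005927/0.04922 = 0.1204 M.
Ka(NH4+) = Kw/Kb = 1.0e-14 / 1.8 x 10^-5 = 5.56e-10.
[H^+] = sqrt(Ka x [NH4+]) = sqrt(5.56e-10 x 0.1204) = 8.18e-6 M.
pH = -log(8.18e-6) = 5.09.

5.09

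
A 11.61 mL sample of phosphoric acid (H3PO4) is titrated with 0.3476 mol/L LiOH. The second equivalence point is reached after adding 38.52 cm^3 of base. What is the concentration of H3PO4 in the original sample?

n(LiOH) = 0.3476 x 0.03852 = 0.01339 mol.
At the second equivalence point, 2 mol OH^- react per mol H3PO4, so n(H3PO4) = 0.01339 / 2 = 0.006695 mol.
[H3PO4] = 0.006695 / 0.01161 L = 0.577 M.

0.577 M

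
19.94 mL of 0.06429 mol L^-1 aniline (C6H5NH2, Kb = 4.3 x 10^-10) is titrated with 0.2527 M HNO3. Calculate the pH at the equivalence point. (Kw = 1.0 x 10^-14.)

2.96

n(C6H5NH2) = 0.06429 x 0.01994 = 0.001282 mol; V(HNO3) at equivalence = 0.001282/0.2527 = 0.005073 L.
At equivalence the base is fully converted to C6H5NH3+; total volume = 0.02501 L, so [C6H5NH3+] = 0.001282/0.02501 = 0.05125 M.
Ka(C6H5NH3+) = Kw/Kb = 1.0e-14 / 4.3 x 10^-10 = 2.33e-5.
[H^+] = sqrt(Ka x [C6H5NH3+]) = sqrt(2.33e-5 x 0.05125) = 0.00109 M.
pH = -log(0.00109) = 2.96.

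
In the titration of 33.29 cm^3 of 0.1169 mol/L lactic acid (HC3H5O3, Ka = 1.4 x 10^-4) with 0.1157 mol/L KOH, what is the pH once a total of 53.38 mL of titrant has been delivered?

n(acid) = 0.1169 x 0.03329 = 0.003892 mol; n(KOH) added = 0.1157 x 0.05338 = 0.006176 mol.
Base is in excess by 0.006176 - 0.003892 = 0.002284 mol in a total volume of 0.08667 L.
[OH^-] = 0.002284/0.08667 = 0.02636 M, so pOH = 1.58 and pH = 14.00 - 1.58 = 12.42.

12.42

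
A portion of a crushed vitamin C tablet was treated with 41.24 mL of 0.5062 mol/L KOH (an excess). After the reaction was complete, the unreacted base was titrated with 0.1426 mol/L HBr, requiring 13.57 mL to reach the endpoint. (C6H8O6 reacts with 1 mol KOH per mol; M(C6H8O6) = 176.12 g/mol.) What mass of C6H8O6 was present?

3.34 g

Total n(KOH) added = 0.5062 x 0.04124 = 0.02088 mol.
n(HBr) used = 0.1426 x 0.01357 = 0.001935 mol, which equals the excess n(KOH).
So n(KOH) consumed by the sample = 0.02088 - 0.001935 = 0.01894 mol.
n(C6H8O6) = 0.01894 / 1 = 0.01894 mol.
mass = 0.01894 mol x 176.12 g/mol = 3.34 g.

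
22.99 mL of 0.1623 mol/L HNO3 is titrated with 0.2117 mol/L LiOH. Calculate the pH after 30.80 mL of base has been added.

n(acid) = 0.1623 x 0.02299 = 0.003731 mol; n(LiOH) added = 0.2117 x 0.03080 = 0.006520 mol.
Base is in excess by 0.006520 - 0.003731 = 0.002789 mol in a total volume of 0.05379 L.
[OH^-] = 0.002789/0.05379 = 0.05185 M, so pOH = 1.29 and pH = 14.00 - 1.29 = 12.71.

12.71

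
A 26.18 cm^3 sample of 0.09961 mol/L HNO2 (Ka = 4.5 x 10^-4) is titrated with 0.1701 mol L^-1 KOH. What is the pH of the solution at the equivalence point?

8.07

n(HNO2) = 0.09961 x 0.02618 = 0.002608 mol; V(KOH) at equivalence = 0.002608/0.1701 = 0.01533 L.
At equivalence all the acid is converted to NO2-; total volume = 0.02618 + 0.01533 = 0.04151 L, so [NO2-] = 0.002608/0.04151 = 0.06282 M.
Kb = Kw/Ka = 1.0e-14 / 4.5 x 10^-4 = 2.22e-11.
[OH^-] = sqrt(Kb x [NO2-]) = sqrt(2.22e-11 x 0.06282) = 1.18e-6 M.
pOH = 5.93, so pH = 14.00 - 5.93 = 8.07.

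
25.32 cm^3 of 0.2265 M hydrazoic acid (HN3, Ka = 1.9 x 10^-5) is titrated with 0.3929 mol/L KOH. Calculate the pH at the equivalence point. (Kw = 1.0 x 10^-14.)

8.94

n(HN3) = 0.2265 x 0.02532 = 0.005735 mol; V(KOH) at equivalence = 0.005735/0.3929 = 0.01460 L.
At equivalence all the acid is converted to N3-; total volume = 0.02532 + 0.01460 = 0.03992 L, so [N3-] = 0.005735/0.03992 = 0.1437 M.
Kb = Kw/Ka = 1.0e-14 / 1.9 x 10^-5 = 5.26e-10.
[OH^-] = sqrt(Kb x [N3-]) = sqrt(5.26e-10 x 0.1437) = 8.70e-6 M.
pOH = 5.06, so pH = 14.00 - 5.06 = 8.94.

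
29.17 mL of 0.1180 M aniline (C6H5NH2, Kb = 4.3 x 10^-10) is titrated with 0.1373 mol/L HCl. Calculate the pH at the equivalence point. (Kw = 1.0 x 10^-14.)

2.92

n(C6H5NH2) = 0.1180 x 0.02917 = 0.003442 mol; V(HCl) at equivalence = 0.003442/0.1373 = 0.02507 L.
At equivalence the base is fully converted to C6H5NH3+; total volume = 0.05424 L, so [C6H5NH3+] = 0.003442/0.05424 = 0.06346 M.
Ka(C6H5NH3+) = Kw/Kb = 1.0e-14 / 4.3 x 10^-10 = 2.33e-5.
[H^+] = sqrt(Ka x [C6H5NH3+]) = sqrt(2.33e-5 x 0.06346) = 0.00121 M.
pH = -log(0.00121) = 2.92.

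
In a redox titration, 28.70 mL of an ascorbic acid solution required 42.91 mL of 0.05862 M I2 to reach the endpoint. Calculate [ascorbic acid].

0.0876 M

n(I2) = 0.05862 x 0.04291 = 0.002515 mol.
From the balanced equation, 1 mol I2 reacts with 1 mol ascorbic acid, so n(ascorbic acid) = 0.002515 x 1/1 = 0.002515 mol.
[ascorbic acid] = 0.002515 / 0.02870 L = 0.0876 M.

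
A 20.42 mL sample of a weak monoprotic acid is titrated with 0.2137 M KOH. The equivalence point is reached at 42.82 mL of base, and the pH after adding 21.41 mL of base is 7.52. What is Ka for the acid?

21.41 mL is half of the equivalence volume, so this is the half-equivalence point where [HA] = [A^-].
At half-equivalence pH = pKa, so pKa = 7.52.
Ka = 10^(-7.52) = 3.0 x 10^-8.

3.0 x 10^-8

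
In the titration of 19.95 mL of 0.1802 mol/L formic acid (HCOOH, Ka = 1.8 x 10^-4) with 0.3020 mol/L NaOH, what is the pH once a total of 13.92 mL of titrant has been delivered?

n(acid) = 0.1802 x 0.01995 = 0.003595 mol; n(NaOH) added = 0.3020 x 0.01392 = 0.004204 mol.
Base is in excess by 0.004204 - 0.003595 = 0.0006088 mol in a total volume of 0.03387 L.
[OH^-] = 0.0006088/0.03387 = 0.01798 M, so pOH = 1.75 and pH = 14.00 - 1.75 = 12.25.

12.25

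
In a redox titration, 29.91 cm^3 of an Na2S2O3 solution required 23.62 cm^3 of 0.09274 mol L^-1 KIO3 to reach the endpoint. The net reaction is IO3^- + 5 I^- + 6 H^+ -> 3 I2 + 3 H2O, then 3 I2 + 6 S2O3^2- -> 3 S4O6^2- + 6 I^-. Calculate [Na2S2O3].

0.439 M

n(KIO3) = 0.09274 x 0.02362 = 0.002191 mol.
From the balanced equation, 1 mol KIO3 reacts with 6 mol Na2S2O3, so n(Na2S2O3) = 0.002191 x 6/1 = 0.01314 mol.
[Na2S2O3] = 0.01314 / 0.02991 L = 0.439 M.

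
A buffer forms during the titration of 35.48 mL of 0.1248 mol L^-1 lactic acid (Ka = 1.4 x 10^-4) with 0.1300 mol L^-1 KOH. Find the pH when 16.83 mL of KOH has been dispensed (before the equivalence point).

3.84

Initial n(HC3H5O3) = 0.1248 x 0.03548 = 0.004428 mol.
n(KOH) added = 0.1300 x 0.01683 = 0.002188 mol, converting that many moles of HC3H5O3 to C3H5O3-.
Remaining n(HC3H5O3) = 0.002240 mol; n(C3H5O3-) = 0.002188 mol.
By Henderson-Hasselbalch, pH = pKa + log([A^-]/[HA]) = 3.85 + log(0.002188/0.002240) = 3.85 + (-0.01) = 3.84.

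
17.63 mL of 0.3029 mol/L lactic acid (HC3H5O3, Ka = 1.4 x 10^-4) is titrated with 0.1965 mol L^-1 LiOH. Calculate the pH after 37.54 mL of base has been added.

n(acid) = 0.3029 x 0.01763 = 0.005340 mol; n(LiOH) added = 0.1965 x 0.03754 = 0.007377 mol.
Base is in excess by 0.007377 - 0.005340 = 0.002036 mol in a total volume of 0.05517 L.
[OH^-] = 0.002036/0.05517 = 0.03691 M, so pOH = 1.43 and pH = 14.00 - 1.43 = 12.57.

12.57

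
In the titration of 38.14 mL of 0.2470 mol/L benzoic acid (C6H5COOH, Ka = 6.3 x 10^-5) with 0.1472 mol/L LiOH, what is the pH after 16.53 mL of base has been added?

3.74

Initial n(C6H5COOH) = 0.2470 x 0.03814 = 0.009421 mol.
n(LiOH) added = 0.1472 x 0.01653 = 0.002433 mol, converting that many moles of C6H5COOH to C6H5COO-.
Remaining n(C6H5COOH) = 0.006987 mol; n(C6H5COO-) = 0.002433 mol.
By Henderson-Hasselbalch, pH = pKa + log([A^-]/[HA]) = 4.20 + log(0.002433/0.006987) = 4.20 + (-0.46) = 3.74.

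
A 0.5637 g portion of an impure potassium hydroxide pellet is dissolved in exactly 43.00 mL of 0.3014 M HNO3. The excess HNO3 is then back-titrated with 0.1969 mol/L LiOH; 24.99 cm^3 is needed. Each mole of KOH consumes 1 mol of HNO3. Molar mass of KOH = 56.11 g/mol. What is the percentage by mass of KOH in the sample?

80.0%

Total n(HNO3) added = 0.3014 x 0.04300 = 0.01296 mol.
n(LiOH) used = 0.1969 x 0.02499 = 0.004921 mol, which equals the excess n(HNO3).
So n(HNO3) consumed by the sample = 0.01296 - 0.004921 = 0.008040 mol.
n(KOH) = 0.008040 / 1 = 0.008040 mol.
mass KOH = 0.008040 x 56.11 = 0.4511 g, so %KOH = 0.4511/0.5637 x 100 = 80.0%.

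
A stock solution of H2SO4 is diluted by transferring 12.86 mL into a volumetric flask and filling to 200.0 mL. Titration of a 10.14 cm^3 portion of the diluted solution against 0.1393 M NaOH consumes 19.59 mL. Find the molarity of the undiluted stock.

2.09 M

n(NaOH) = 0.1393 x 0.01959 = 0.002729 mol.
n(H2SO4) in the aliquot = 0.002729 x 1/2 = 0.001364 mol.
[diluted H2SO4] = 0.001364 / 0.01014 = 0.1346 M.
Dilution factor = 200.0/12.86 = 15.55, so [stock] = 0.1346 x 15.55 = 2.09 M.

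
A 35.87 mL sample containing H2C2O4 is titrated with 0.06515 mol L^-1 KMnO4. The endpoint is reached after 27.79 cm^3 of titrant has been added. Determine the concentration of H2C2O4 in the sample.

0.126 M

n(KMnO4) = 0.06515 x 0.02779 = 0.001811 mol.
From the balanced equation, 2 mol KMnO4 reacts with 5 mol H2C2O4, so n(H2C2O4) = 0.001811 x 5/2 = 0.004526 mol.
[H2C2O4] = 0.004526 / 0.03587 L = 0.126 M.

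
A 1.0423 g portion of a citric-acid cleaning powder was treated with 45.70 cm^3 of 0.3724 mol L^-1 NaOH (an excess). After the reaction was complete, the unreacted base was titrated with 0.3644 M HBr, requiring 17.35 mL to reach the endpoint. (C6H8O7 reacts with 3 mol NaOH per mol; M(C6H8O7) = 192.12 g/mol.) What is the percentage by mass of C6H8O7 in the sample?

Total n(NaOH) added = 0.3724 x 0.04570 = 0.01702 mol.
n(HBr) used = 0.3644 x 0.01735 = 0.006322 mol, which equals the excess n(NaOH).
So n(NaOH) consumed by the sample = 0.01702 - 0.006322 = 0.01070 mol.
n(C6H8O7) = 0.01070 / 3 = 0.003565 mol.
mass C6H8O7 = 0.003565 x 192.12 = 0.6850 g, so %C6H8O7 = 0.6850/1.0423 x 100 = 65.7%.

65.7%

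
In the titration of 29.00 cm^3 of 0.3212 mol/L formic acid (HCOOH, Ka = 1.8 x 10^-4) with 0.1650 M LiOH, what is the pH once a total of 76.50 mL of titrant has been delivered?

n(acid) = 0.3212 x 0.02900 = 0.009315 mol; n(LiOH) added = 0.1650 x 0.07650 = 0.01262 mol.
Base is in excess by 0.01262 - 0.009315 = 0.003308 mol in a total volume of 0.1055 L.
[OH^-] = 0.003308/0.1055 = 0.03135 M, so pOH = 1.50 and pH = 14.00 - 1.50 = 12.50.

12.50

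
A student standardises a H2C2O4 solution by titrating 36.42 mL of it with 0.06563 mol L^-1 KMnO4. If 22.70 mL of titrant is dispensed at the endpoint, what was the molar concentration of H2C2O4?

0.102 M

n(KMnO4) = 0.06563 x 0.02270 = 0.001490 mol.
From the balanced equation, 2 mol KMnO4 reacts with 5 mol H2C2O4, so n(H2C2O4) = 0.001490 x 5/2 = 0.003725 mol.
[H2C2O4] = 0.003725 / 0.03642 L = 0.102 M.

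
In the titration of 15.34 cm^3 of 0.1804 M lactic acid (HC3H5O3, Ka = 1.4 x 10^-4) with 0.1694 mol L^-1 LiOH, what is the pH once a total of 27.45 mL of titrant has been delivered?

n(acid) = 0.1804 x 0.01534 = 0.002767 mol; n(LiOH) added = 0.1694 x 0.02745 = 0.004650 mol.
Base is in excess by 0.004650 - 0.002767 = 0.001883 mol in a total volume of 0.04279 L.
[OH^-] = 0.001883/0.04279 = 0.04400 M, so pOH = 1.36 and pH = 14.00 - 1.36 = 12.64.

12.64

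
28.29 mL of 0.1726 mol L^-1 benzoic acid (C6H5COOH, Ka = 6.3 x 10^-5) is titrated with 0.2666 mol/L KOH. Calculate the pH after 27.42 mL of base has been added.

n(acid) = 0.1726 x 0.02829 = 0.004883 mol; n(KOH) added = 0.2666 x 0.02742 = 0.007310 mol.
Base is in excess by 0.007310 - 0.004883 = 0.002427 mol in a total volume of 0.05571 L.
[OH^-] = 0.002427/0.05571 = 0.04357 M, so pOH = 1.36 and pH = 14.00 - 1.36 = 12.64.

12.64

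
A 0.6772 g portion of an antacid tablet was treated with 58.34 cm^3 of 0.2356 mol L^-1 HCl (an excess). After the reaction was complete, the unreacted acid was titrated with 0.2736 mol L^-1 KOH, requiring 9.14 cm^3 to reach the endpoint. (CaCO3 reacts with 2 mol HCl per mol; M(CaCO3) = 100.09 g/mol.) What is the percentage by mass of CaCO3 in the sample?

83.1%

Total n(HCl) added = 0.2356 x 0.05834 = 0.01374 mol.
n(KOH) used = 0.2736 x 0.009140 = 0.002501 mol, which equals the excess n(HCl).
So n(HCl) consumed by the sample = 0.01374 - 0.002501 = 0.01124 mol.
n(CaCO3) = 0.01124 / 2 = 0.005622 mol.
mass CaCO3 = 0.005622 x 100.09 = 0.5627 g, so %CaCO3 = 0.5627/0.6772 x 100 = 83.1%.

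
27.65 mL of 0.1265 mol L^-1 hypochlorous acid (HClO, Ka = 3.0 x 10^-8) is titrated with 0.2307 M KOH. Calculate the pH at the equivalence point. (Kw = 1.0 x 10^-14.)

10.22

n(HClO) = 0.1265 x 0.02765 = 0.003498 mol; V(KOH) at equivalence = 0.003498/0.2307 = 0.01516 L.
At equivalence all the acid is converted to ClO-; total volume = 0.02765 + 0.01516 = 0.04281 L, so [ClO-] = 0.003498/0.04281 = 0.08170 M.
Kb = Kw/Ka = 1.0e-14 / 3.0 x 10^-8 = 3.33e-7.
[OH^-] = sqrt(Kb x [ClO-]) = sqrt(3.33e-7 x 0.08170) = 0.000165 M.
pOH = 3.78, so pH = 14.00 - 3.78 = 10.22.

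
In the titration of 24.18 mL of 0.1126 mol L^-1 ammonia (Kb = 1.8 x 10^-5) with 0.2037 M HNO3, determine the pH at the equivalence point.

n(NH3) = 0.1126 x 0.02418 = 0.002723 mol; V(HNO3) at equivalence = 0.002723/0.2037 = 0.01337 L.
At equivalence the base is fully converted to NH4+; total volume = 0.03755 L, so [NH4+] = 0.002723/0.03755 = 0.07252 M.
Ka(NH4+) = Kw/Kb = 1.0e-14 / 1.8 x 10^-5 = 5.56e-10.
[H^+] = sqrt(Ka x [NH4+]) = sqrt(5.56e-10 x 0.07252) = 6.35e-6 M.
pH = -log(6.35e-6) = 5.20.

5.20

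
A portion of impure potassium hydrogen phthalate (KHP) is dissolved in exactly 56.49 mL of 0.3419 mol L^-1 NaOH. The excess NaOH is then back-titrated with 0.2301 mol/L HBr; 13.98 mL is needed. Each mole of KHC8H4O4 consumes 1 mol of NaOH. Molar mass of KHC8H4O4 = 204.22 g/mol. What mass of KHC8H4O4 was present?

3.29 g

Total n(NaOH) added = 0.3419 x 0.05649 = 0.01931 mol.
n(HBr) used = 0.2301 x 0.01398 = 0.003217 mol, which equals the excess n(NaOH).
So n(NaOH) consumed by the sample = 0.01931 - 0.003217 = 0.01610 mol.
n(KHC8H4O4) = 0.01610 / 1 = 0.01610 mol.
mass = 0.01610 mol x 204.22 g/mol = 3.29 g.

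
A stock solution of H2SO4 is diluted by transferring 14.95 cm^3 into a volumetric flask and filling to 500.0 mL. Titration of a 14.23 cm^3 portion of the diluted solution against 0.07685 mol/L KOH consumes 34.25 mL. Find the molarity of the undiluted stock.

3.09 M

n(KOH) = 0.07685 x 0.03425 = 0.002632 mol.
n(H2SO4) in the aliquot = 0.002632 x 1/2 = 0.001316 mol.
[diluted H2SO4] = 0.001316 / 0.01423 = 0.09248 M.
Dilution factor = 500.0/14.95 = 33.44, so [stock] = 0.09248 x 33.44 = 3.09 M.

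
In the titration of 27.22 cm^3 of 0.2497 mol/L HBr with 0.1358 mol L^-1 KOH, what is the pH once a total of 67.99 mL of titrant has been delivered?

n(acid) = 0.2497 x 0.02722 = 0.006797 mol; n(KOH) added = 0.1358 x 0.06799 = 0.009233 mol.
Base is in excess by 0.009233 - 0.006797 = 0.002436 mol in a total volume of 0.09521 L.
[OH^-] = 0.002436/0.09521 = 0.02559 M, so pOH = 1.59 and pH = 14.00 - 1.59 = 12.41.

12.41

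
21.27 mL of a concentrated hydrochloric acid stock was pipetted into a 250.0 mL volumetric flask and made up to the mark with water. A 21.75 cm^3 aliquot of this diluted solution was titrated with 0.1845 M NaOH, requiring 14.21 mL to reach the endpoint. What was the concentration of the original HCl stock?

n(NaOH) = 0.1845 x 0.01421 = 0.002622 mol.
n(HCl) in the aliquot = 0.002622 mol.
[diluted HCl] = 0.002622 / 0.02175 = 0.1205 M.
Dilution factor = 250.0/21.27 = 11.75, so [stock] = 0.1205 x 11.75 = 1.42 M.

1.42 M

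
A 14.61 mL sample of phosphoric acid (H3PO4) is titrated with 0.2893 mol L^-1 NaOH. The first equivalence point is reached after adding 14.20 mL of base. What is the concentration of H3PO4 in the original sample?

n(NaOH) = 0.2893 x 0.01420 = 0.004108 mol.
At the first equivalence point, 1 mol OH^- react per mol H3PO4, so n(H3PO4) = 0.004108 / 1 = 0.004108 mol.
[H3PO4] = 0.004108 / 0.01461 L = 0.281 M.

0.281 M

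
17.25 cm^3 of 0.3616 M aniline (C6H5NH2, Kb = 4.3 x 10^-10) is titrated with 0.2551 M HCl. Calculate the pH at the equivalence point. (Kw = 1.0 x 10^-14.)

2.73

n(C6H5NH2) = 0.3616 x 0.01725 = 0.006238 mol; V(HCl) at equivalence = 0.006238/0.2551 = 0.02445 L.
At equivalence the base is fully converted to C6H5NH3+; total volume = 0.04170 L, so [C6H5NH3+] = 0.006238/0.04170 = 0.1496 M.
Ka(C6H5NH3+) = Kw/Kb = 1.0e-14 / 4.3 x 10^-10 = 2.33e-5.
[H^+] = sqrt(Ka x [C6H5NH3+]) = sqrt(2.33e-5 x 0.1496) = 0.00187 M.
pH = -log(0.00187) = 2.73.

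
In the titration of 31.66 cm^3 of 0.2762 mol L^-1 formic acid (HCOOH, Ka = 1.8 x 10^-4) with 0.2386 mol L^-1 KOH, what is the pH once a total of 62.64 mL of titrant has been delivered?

12.82

n(acid) = 0.2762 x 0.03166 = 0.008744 mol; n(KOH) added = 0.2386 x 0.06264 = 0.01495 mol.
Base is in excess by 0.01495 - 0.008744 = 0.006201 mol in a total volume of 0.09430 L.
[OH^-] = 0.006201/0.09430 = 0.06576 M, so pOH = 1.18 and pH = 14.00 - 1.18 = 12.82.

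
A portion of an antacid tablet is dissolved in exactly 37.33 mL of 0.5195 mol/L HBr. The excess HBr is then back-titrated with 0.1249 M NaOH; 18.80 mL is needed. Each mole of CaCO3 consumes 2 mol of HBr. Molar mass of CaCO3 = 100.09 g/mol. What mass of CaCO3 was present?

0.853 g

Total n(HBr) added = 0.5195 x 0.03733 = 0.01939 mol.
n(NaOH) used = 0.1249 x 0.01880 = 0.002348 mol, which equals the excess n(HBr).
So n(HBr) consumed by the sample = 0.01939 - 0.002348 = 0.01704 mol.
n(CaCO3) = 0.01704 / 2 = 0.008522 mol.
mass = 0.008522 mol x 100.09 g/mol = 0.853 g.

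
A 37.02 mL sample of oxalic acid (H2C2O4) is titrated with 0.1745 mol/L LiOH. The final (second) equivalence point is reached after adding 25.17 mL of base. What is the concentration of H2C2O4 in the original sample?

n(LiOH) = 0.1745 x 0.02517 = 0.004392 mol.
At the final (second) equivalence point, 2 mol OH^- react per mol H2C2O4, so n(H2C2O4) = 0.004392 / 2 = 0.002196 mol.
[H2C2O4] = 0.002196 / 0.03702 L = 0.0593 M.

0.0593 M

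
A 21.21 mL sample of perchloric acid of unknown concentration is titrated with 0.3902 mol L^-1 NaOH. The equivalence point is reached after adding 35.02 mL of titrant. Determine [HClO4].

0.644 M

n(NaOH) delivered = 0.3902 x 0.03502 = 0.01366 mol.
For a 1:1 reaction, n(HClO4) = 0.01366 mol.
[HClO4] = 0.01366 mol / 0.02121 L = 0.644 M.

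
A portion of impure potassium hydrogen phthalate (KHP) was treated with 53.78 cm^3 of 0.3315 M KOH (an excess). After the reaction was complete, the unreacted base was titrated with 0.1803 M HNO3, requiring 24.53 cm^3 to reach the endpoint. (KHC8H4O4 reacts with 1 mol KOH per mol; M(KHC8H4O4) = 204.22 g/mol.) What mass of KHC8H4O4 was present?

Total n(KOH) added = 0.3315 x 0.05378 = 0.01783 mol.
n(HNO3) used = 0.1803 x 0.02453 = 0.004423 mol, which equals the excess n(KOH).
So n(KOH) consumed by the sample = 0.01783 - 0.004423 = 0.01341 mol.
n(KHC8H4O4) = 0.01341 / 1 = 0.01341 mol.
mass = 0.01341 mol x 204.22 g/mol = 2.74 g.

2.74 g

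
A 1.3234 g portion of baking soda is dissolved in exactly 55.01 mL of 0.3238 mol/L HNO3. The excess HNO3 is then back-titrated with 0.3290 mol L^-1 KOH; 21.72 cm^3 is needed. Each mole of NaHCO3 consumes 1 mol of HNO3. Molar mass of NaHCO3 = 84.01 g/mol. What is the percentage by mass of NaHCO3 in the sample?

Total n(HNO3) added = 0.3238 x 0.05501 = 0.01781 mol.
n(KOH) used = 0.3290 x 0.02172 = 0.007146 mol, which equals the excess n(HNO3).
So n(HNO3) consumed by the sample = 0.01781 - 0.007146 = 0.01067 mol.
n(NaHCO3) = 0.01067 / 1 = 0.01067 mol.
mass NaHCO3 = 0.01067 x 84.01 = 0.8961 g, so %NaHCO3 = 0.8961/1.3234 x 100 = 67.7%.

67.7%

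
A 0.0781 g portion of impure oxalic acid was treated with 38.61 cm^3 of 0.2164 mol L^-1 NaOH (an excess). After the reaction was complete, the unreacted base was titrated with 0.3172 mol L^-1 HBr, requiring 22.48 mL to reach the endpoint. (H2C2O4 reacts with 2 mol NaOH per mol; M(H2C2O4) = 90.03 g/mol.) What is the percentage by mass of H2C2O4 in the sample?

Total n(NaOH) added = 0.2164 x 0.03861 = 0.008355 mol.
n(HBr) used = 0.3172 x 0.02248 = 0.007131 mol, which equals the excess n(NaOH).
So n(NaOH) consumed by the sample = 0.008355 - 0.007131 = 0.001225 mol.
n(H2C2O4) = 0.001225 / 2 = 0.0006123 mol.
mass H2C2O4 = 0.0006123 x 90.03 = 0.05512 g, so %H2C2O4 = 0.05512/0.0781 x 100 = 70.6%.

70.6%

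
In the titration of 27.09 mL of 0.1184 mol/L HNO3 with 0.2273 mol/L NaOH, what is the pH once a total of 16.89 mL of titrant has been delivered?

n(acid) = 0.1184 x 0.02709 = 0.003207 mol; n(NaOH) added = 0.2273 x 0.01689 = 0.003839 mol.
Base is in excess by 0.003839 - 0.003207 = 0.0006316 mol in a total volume of 0.04398 L.
[OH^-] = 0.0006316/0.04398 = 0.01436 M, so pOH = 1.84 and pH = 14.00 - 1.84 = 12.16.

12.16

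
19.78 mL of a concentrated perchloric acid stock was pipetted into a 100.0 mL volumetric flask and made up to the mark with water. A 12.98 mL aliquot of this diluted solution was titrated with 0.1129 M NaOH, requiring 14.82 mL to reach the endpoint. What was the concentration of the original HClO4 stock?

n(NaOH) = 0.1129 x 0.01482 = 0.001673 mol.
n(HClO4) in the aliquot = 0.001673 mol.
[diluted HClO4] = 0.001673 / 0.01298 = 0.1289 M.
Dilution factor = 100.0/19.78 = 5.056, so [stock] = 0.1289 x 5.056 = 0.652 M.

0.652 M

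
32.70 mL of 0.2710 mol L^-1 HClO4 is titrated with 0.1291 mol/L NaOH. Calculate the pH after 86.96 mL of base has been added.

12.30

n(acid) = 0.2710 x 0.03270 = 0.008862 mol; n(NaOH) added = 0.1291 x 0.08696 = 0.01123 mol.
Base is in excess by 0.01123 - 0.008862 = 0.002365 mol in a total volume of 0.1197 L.
[OH^-] = 0.002365/0.1197 = 0.01976 M, so pOH = 1.70 and pH = 14.00 - 1.70 = 12.30.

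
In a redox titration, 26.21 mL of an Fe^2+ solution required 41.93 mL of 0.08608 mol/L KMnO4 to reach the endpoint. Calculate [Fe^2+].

n(KMnO4) = 0.08608 x 0.04193 = 0.003609 mol.
From the balanced equation, 1 mol KMnO4 reacts with 5 mol Fe^2+, so n(Fe^2+) = 0.003609 x 5/1 = 0.01805 mol.
[Fe^2+] = 0.01805 / 0.02621 L = 0.689 M.

0.689 M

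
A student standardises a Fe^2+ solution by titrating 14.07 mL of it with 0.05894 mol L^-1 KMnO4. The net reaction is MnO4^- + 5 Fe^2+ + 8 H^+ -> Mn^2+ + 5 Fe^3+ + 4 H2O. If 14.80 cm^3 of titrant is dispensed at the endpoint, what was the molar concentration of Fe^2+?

0.310 M

n(KMnO4) = 0.05894 x 0.01480 = 0.0008723 mol.
From the balanced equation, 1 mol KMnO4 reacts with 5 mol Fe^2+, so n(Fe^2+) = 0.0008723 x 5/1 = 0.004362 mol.
[Fe^2+] = 0.004362 / 0.01407 L = 0.310 M.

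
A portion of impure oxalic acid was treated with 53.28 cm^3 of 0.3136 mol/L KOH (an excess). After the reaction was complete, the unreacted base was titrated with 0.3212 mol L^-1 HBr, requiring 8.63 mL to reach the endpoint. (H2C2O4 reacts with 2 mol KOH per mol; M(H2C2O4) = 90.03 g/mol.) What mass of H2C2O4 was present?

0.627 g

Total n(KOH) added = 0.3136 x 0.05328 = 0.01671 mol.
n(HBr) used = 0.3212 x 0.008630 = 0.002772 mol, which equals the excess n(KOH).
So n(KOH) consumed by the sample = 0.01671 - 0.002772 = 0.01394 mol.
n(H2C2O4) = 0.01394 / 2 = 0.006968 mol.
mass = 0.006968 mol x 90.03 g/mol = 0.627 g.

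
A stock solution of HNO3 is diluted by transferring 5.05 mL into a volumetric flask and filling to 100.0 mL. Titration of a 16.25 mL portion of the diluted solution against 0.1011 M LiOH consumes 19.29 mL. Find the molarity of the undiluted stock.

n(LiOH) = 0.1011 x 0.01929 = 0.001950 mol.
n(HNO3) in the aliquot = 0.001950 mol.
[diluted HNO3] = 0.001950 / 0.01625 = 0.1200 M.
Dilution factor = 100.0/5.050 = 19.80, so [stock] = 0.1200 x 19.80 = 2.38 M.

2.38 M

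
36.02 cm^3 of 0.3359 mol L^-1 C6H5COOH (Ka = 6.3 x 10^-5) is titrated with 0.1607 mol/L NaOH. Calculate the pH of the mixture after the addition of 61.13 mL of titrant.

4.84

Initial n(C6H5COOH) = 0.3359 x 0.03602 = 0.01210 mol.
n(NaOH) added = 0.1607 x 0.06113 = 0.009824 mol, converting that many moles of C6H5COOH to C6H5COO-.
Remaining n(C6H5COOH) = 0.002276 mol; n(C6H5COO-) = 0.009824 mol.
By Henderson-Hasselbalch, pH = pKa + log([A^-]/[HA]) = 4.20 + log(0.009824/0.002276) = 4.20 + (+0.64) = 4.84.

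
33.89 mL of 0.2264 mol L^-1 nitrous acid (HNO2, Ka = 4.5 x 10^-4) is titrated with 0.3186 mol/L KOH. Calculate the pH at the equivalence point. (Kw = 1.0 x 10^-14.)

n(HNO2) = 0.2264 x 0.03389 = 0.007673 mol; V(KOH) at equivalence = 0.007673/0.3186 = 0.02408 L.
At equivalence all the acid is converted to NO2-; total volume = 0.03389 + 0.02408 = 0.05797 L, so [NO2-] = 0.007673/0.05797 = 0.1324 M.
Kb = Kw/Ka = 1.0e-14 / 4.5 x 10^-4 = 2.22e-11.
[OH^-] = sqrt(Kb x [NO2-]) = sqrt(2.22e-11 x 0.1324) = 1.71e-6 M.
pOH = 5.77, so pH = 14.00 - 5.77 = 8.23.

8.23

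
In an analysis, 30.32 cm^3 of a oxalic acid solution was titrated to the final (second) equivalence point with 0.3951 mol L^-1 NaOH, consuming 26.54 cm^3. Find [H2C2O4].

n(NaOH) = 0.3951 x 0.02654 = 0.01049 mol.
At the final (second) equivalence point, 2 mol OH^- react per mol H2C2O4, so n(H2C2O4) = 0.01049 / 2 = 0.005243 mol.
[H2C2O4] = 0.005243 / 0.03032 L = 0.173 M.

0.173 M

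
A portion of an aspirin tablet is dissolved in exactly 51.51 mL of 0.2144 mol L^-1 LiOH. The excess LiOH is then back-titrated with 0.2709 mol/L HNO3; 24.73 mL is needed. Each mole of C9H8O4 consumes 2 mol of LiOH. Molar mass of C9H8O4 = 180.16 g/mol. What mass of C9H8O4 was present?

0.391 g

Total n(LiOH) added = 0.2144 x 0.05151 = 0.01104 mol.
n(HNO3) used = 0.2709 x 0.02473 = 0.006699 mol, which equals the excess n(LiOH).
So n(LiOH) consumed by the sample = 0.01104 - 0.006699 = 0.004344 mol.
n(C9H8O4) = 0.004344 / 2 = 0.002172 mol.
mass = 0.002172 mol x 180.16 g/mol = 0.391 g.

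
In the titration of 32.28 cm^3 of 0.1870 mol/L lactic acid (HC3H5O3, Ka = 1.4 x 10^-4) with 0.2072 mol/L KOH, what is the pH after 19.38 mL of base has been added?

Initial n(HC3H5O3) = 0.1870 x 0.03228 = 0.006036 mol.
n(KOH) added = 0.2072 x 0.01938 = 0.004016 mol, converting that many moles of HC3H5O3 to C3H5O3-.
Remaining n(HC3H5O3) = 0.002021 mol; n(C3H5O3-) = 0.004016 mol.
By Henderson-Hasselbalch, pH = pKa + log([A^-]/[HA]) = 3.85 + log(0.004016/0.002021) = 3.85 + (+0.30) = 4.15.

4.15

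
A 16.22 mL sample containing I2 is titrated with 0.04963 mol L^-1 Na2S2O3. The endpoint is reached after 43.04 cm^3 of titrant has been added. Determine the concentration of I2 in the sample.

n(Na2S2O3) = 0.04963 x 0.04304 = 0.002136 mol.
From the balanced equation, 2 mol Na2S2O3 reacts with 1 mol I2, so n(I2) = 0.002136 x 1/2 = 0.001068 mol.
[I2] = 0.001068 / 0.01622 L = 0.0658 M.

0.0658 M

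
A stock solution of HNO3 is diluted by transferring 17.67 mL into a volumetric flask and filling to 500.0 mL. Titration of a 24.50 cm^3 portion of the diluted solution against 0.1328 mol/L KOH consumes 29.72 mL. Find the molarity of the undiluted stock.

4.56 M

n(KOH) = 0.1328 x 0.02972 = 0.003947 mol.
n(HNO3) in the aliquot = 0.003947 mol.
[diluted HNO3] = 0.003947 / 0.02450 = 0.1611 M.
Dilution factor = 500.0/17.67 = 28.30, so [stock] = 0.1611 x 28.30 = 4.56 M.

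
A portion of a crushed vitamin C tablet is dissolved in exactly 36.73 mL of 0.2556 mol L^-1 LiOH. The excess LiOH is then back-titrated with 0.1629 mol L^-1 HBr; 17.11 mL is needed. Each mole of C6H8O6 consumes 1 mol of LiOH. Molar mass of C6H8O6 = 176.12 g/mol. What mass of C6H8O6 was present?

Total n(LiOH) added = 0.2556 x 0.03673 = 0.009388 mol.
n(HBr) used = 0.1629 x 0.01711 = 0.002787 mol, which equals the excess n(LiOH).
So n(LiOH) consumed by the sample = 0.009388 - 0.002787 = 0.006601 mol.
n(C6H8O6) = 0.006601 / 1 = 0.006601 mol.
mass = 0.006601 mol x 176.12 g/mol = 1.16 g.

1.16 g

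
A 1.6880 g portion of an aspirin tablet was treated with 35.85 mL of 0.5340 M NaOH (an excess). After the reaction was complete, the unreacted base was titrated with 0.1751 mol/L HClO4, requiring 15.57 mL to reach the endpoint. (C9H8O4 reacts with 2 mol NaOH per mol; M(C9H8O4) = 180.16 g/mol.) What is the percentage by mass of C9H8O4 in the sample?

Total n(NaOH) added = 0.5340 x 0.03585 = 0.01914 mol.
n(HClO4) used = 0.1751 x 0.01557 = 0.002726 mol, which equals the excess n(NaOH).
So n(NaOH) consumed by the sample = 0.01914 - 0.002726 = 0.01642 mol.
n(C9H8O4) = 0.01642 / 2 = 0.008209 mol.
mass C9H8O4 = 0.008209 x 180.16 = 1.479 g, so %C9H8O4 = 1.479/1.6880 x 100 = 87.6%.

87.6%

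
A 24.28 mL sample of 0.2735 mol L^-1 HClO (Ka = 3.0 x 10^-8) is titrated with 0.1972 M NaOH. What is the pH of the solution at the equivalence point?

n(HClO) = 0.2735 x 0.02428 = 0.006641 mol; V(NaOH) at equivalence = 0.006641/0.1972 = 0.03367 L.
At equivalence all the acid is converted to ClO-; total volume = 0.02428 + 0.03367 = 0.05795 L, so [ClO-] = 0.006641/0.05795 = 0.1146 M.
Kb = Kw/Ka = 1.0e-14 / 3.0 x 10^-8 = 3.33e-7.
[OH^-] = sqrt(Kb x [ClO-]) = sqrt(3.33e-7 x 0.1146) = 0.000195 M.
pOH = 3.71, so pH = 14.00 - 3.71 = 10.29.

10.29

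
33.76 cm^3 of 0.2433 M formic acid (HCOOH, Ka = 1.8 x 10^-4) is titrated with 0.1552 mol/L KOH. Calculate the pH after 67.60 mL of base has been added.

n(acid) = 0.2433 x 0.03376 = 0.008214 mol; n(KOH) added = 0.1552 x 0.06760 = 0.01049 mol.
Base is in excess by 0.01049 - 0.008214 = 0.002278 mol in a total volume of 0.1014 L.
[OH^-] = 0.002278/0.1014 = 0.02247 M, so pOH = 1.65 and pH = 14.00 - 1.65 = 12.35.

12.35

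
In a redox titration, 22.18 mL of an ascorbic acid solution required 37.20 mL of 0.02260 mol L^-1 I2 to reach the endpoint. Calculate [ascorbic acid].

0.0379 M

n(I2) = 0.02260 x 0.03720 = 0.0008407 mol.
From the balanced equation, 1 mol I2 reacts with 1 mol ascorbic acid, so n(ascorbic acid) = 0.0008407 x 1/1 = 0.0008407 mol.
[ascorbic acid] = 0.0008407 / 0.02218 L = 0.0379 M.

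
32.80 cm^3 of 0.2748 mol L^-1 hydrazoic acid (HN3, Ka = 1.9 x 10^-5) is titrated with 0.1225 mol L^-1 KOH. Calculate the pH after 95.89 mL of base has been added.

n(acid) = 0.2748 x 0.03280 = 0.009013 mol; n(KOH) added = 0.1225 x 0.09589 = 0.01175 mol.
Base is in excess by 0.01175 - 0.009013 = 0.002733 mol in a total volume of 0.1287 L.
[OH^-] = 0.002733/0.1287 = 0.02124 M, so pOH = 1.67 and pH = 14.00 - 1.67 = 12.33.

12.33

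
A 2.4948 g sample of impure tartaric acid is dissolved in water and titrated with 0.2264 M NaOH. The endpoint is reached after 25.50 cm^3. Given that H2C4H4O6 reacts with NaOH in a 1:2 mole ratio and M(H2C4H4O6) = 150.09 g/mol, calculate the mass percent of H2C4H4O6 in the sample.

17.4%

n(NaOH) = 0.2264 x 0.02550 = 0.005773 mol.
n(H2C4H4O6) = 0.005773 / 2 = 0.002887 mol.
mass of H2C4H4O6 = 0.002887 x 150.09 = 0.4332 g.
% purity = 0.4332 / 2.4948 x 100 = 17.4%.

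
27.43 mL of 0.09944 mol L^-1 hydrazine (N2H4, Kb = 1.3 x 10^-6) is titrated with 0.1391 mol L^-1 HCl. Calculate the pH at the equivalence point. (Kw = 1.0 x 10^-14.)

n(N2H4) = 0.09944 x 0.02743 = 0.002728 mol; V(HCl) at equivalence = 0.002728/0.1391 = 0.01961 L.
At equivalence the base is fully converted to N2H5+; total volume = 0.04704 L, so [N2H5+] = 0.002728/0.04704 = 0.05799 M.
Ka(N2H5+) = Kw/Kb = 1.0e-14 / 1.3 x 10^-6 = 7.69e-9.
[H^+] = sqrt(Ka x [N2H5+]) = sqrt(7.69e-9 x 0.05799) = 2.11e-5 M.
pH = -log(2.11e-5) = 4.68.

4.68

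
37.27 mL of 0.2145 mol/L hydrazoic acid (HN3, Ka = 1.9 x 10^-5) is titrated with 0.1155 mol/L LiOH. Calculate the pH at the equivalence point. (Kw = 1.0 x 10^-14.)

n(HN3) = 0.2145 x 0.03727 = 0.007994 mol; V(LiOH) at equivalence = 0.007994/0.1155 = 0.06922 L.
At equivalence all the acid is converted to N3-; total volume = 0.03727 + 0.06922 = 0.1065 L, so [N3-] = 0.007994/0.1065 = 0.07508 M.
Kb = Kw/Ka = 1.0e-14 / 1.9 x 10^-5 = 5.26e-10.
[OH^-] = sqrt(Kb x [N3-]) = sqrt(5.26e-10 x 0.07508) = 6.29e-6 M.
pOH = 5.20, so pH = 14.00 - 5.20 = 8.80.

8.80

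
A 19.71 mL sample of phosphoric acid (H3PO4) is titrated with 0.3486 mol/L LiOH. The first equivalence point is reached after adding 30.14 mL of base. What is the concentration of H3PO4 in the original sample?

0.533 M

n(LiOH) = 0.3486 x 0.03014 = 0.01051 mol.
At the first equivalence point, 1 mol OH^- react per mol H3PO4, so n(H3PO4) = 0.01051 / 1 = 0.01051 mol.
[H3PO4] = 0.01051 / 0.01971 L = 0.533 M.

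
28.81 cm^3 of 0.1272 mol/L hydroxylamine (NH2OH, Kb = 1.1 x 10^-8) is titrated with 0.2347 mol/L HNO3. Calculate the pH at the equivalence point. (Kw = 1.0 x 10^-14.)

n(NH2OH) = 0.1272 x 0.02881 = 0.003665 mol; V(HNO3) at equivalence = 0.003665/0.2347 = 0.01561 L.
At equivalence the base is fully converted to NH3OH+; total volume = 0.04442 L, so [NH3OH+] = 0.003665/0.04442 = 0.08249 M.
Ka(NH3OH+) = Kw/Kb = 1.0e-14 / 1.1 x 10^-8 = 9.09e-7.
[H^+] = sqrt(Ka x [NH3OH+]) = sqrt(9.09e-7 x 0.08249) = 0.000274 M.
pH = -log(0.000274) = 3.56.

3.56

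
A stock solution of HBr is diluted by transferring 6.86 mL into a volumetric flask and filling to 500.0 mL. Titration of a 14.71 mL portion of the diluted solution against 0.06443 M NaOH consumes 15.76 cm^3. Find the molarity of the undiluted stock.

5.03 M

n(NaOH) = 0.06443 x 0.01576 = 0.001015 mol.
n(HBr) in the aliquot = 0.001015 mol.
[diluted HBr] = 0.001015 / 0.01471 = 0.06903 M.
Dilution factor = 500.0/6.860 = 72.89, so [stock] = 0.06903 x 72.89 = 5.03 M.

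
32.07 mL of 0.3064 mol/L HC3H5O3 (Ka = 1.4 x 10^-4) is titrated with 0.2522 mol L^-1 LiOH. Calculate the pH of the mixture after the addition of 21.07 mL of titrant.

Initial n(HC3H5O3) = 0.3064 x 0.03207 = 0.009826 mol.
n(LiOH) added = 0.2522 x 0.02107 = 0.005314 mol, converting that many moles of HC3H5O3 to C3H5O3-.
Remaining n(HC3H5O3) = 0.004512 mol; n(C3H5O3-) = 0.005314 mol.
By Henderson-Hasselbalch, pH = pKa + log([A^-]/[HA]) = 3.85 + log(0.005314/0.004512) = 3.85 + (+0.07) = 3.92.

3.92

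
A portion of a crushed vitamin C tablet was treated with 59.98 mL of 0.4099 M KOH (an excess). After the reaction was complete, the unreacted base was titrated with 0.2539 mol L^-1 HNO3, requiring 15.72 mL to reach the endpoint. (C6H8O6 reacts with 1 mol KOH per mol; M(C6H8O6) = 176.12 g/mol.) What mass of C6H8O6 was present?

Total n(KOH) added = 0.4099 x 0.05998 = 0.02459 mol.
n(HNO3) used = 0.2539 x 0.01572 = 0.003991 mol, which equals the excess n(KOH).
So n(KOH) consumed by the sample = 0.02459 - 0.003991 = 0.02059 mol.
n(C6H8O6) = 0.02059 / 1 = 0.02059 mol.
mass = 0.02059 mol x 176.12 g/mol = 3.63 g.

3.63 g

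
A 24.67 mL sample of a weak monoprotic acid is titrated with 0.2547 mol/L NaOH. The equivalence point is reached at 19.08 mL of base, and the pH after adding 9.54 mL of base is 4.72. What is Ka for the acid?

1.9 x 10^-5

9.54 mL is half of the equivalence volume, so this is the half-equivalence point where [HA] = [A^-].
At half-equivalence pH = pKa, so pKa = 4.72.
Ka = 10^(-4.72) = 1.9 x 10^-5.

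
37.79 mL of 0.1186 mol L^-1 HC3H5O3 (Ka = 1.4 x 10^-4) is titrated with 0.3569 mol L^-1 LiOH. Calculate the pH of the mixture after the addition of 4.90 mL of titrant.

3.66

Initial n(HC3H5O3) = 0.1186 x 0.03779 = 0.004482 mol.
n(LiOH) added = 0.3569 x 0.004900 = 0.001749 mol, converting that many moles of HC3H5O3 to C3H5O3-.
Remaining n(HC3H5O3) = 0.002733 mol; n(C3H5O3-) = 0.001749 mol.
By Henderson-Hasselbalch, pH = pKa + log([A^-]/[HA]) = 3.85 + log(0.001749/0.002733) = 3.85 + (-0.19) = 3.66.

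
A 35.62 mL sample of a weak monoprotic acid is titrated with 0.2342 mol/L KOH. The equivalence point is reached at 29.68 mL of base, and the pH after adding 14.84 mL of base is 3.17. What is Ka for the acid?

14.84 mL is half of the equivalence volume, so this is the half-equivalence point where [HA] = [A^-].
At half-equivalence pH = pKa, so pKa = 3.17.
Ka = 10^(-3.17) = 6.8 x 10^-4.

6.8 x 10^-4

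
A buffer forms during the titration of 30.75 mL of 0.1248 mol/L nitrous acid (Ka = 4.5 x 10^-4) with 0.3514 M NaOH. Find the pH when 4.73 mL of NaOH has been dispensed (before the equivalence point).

3.23

Initial n(HNO2) = 0.1248 x 0.03075 = 0.003838 mol.
n(NaOH) added = 0.3514 x 0.004730 = 0.001662 mol, converting that many moles of HNO2 to NO2-.
Remaining n(HNO2) = 0.002175 mol; n(NO2-) = 0.001662 mol.
By Henderson-Hasselbalch, pH = pKa + log([A^-]/[HA]) = 3.35 + log(0.001662/0.002175) = 3.35 + (-0.12) = 3.23.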